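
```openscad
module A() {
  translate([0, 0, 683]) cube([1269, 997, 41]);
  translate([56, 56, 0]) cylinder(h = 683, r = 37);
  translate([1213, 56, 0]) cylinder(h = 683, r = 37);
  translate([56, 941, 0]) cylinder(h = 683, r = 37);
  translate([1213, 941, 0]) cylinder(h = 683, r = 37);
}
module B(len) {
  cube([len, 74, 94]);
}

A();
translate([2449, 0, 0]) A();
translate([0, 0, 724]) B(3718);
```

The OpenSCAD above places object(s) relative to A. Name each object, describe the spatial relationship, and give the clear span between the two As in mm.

A is a table. B is a beam. A beam spans the tops of two tables. The clear span between the two tables is 1180 mm.

Second table starts at x = 2449; first ends at x = 1269; clear span = 2449 − 1269 = 1180 mm.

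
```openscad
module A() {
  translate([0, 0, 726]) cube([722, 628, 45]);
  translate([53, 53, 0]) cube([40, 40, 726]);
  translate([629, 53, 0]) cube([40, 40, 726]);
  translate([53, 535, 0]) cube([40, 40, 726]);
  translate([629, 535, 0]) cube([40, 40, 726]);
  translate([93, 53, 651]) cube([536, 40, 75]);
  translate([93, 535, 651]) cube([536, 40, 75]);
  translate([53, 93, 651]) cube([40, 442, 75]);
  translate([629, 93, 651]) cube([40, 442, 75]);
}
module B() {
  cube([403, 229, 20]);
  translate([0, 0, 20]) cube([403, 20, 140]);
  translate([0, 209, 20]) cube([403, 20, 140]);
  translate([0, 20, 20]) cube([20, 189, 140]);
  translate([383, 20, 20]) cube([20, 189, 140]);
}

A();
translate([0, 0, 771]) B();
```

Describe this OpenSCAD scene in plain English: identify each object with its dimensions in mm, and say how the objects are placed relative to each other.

A is a table: top 722 mm (x) × 628 mm (y), 45 mm thick, upper face at z = 771 mm, on four 40×40 mm square legs, each inset 53 mm from the nearest pair of top edges, running from z = 0 to the bottom of the top. Four apron rails, 40 mm thick and 75 mm tall, run between adjacent legs with their top edges flush with the underside of the top and their outer faces flush with the legs' outer faces.

B is an open-topped rectangular box: outside dimensions 403×229×160 mm, with a uniform wall and base thickness of 20 mm. The base is a full 403×229 slab on the floor; four walls sit on top of the base. The front and back walls (the −y and +y sides) span the full width; the two side walls fit between them.

The open box is on top of the table.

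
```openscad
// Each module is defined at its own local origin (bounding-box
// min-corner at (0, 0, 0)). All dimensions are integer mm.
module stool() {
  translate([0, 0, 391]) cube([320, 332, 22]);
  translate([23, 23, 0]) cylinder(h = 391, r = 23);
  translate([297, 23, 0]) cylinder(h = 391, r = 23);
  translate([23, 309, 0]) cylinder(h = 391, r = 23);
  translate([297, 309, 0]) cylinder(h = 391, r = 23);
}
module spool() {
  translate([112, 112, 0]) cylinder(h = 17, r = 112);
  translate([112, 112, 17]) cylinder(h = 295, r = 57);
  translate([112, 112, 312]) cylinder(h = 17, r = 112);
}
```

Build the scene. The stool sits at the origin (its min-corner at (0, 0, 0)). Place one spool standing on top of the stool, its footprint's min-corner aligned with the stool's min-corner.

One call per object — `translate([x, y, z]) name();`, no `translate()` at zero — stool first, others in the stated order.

stool();
translate([0, 0, 413]) spool();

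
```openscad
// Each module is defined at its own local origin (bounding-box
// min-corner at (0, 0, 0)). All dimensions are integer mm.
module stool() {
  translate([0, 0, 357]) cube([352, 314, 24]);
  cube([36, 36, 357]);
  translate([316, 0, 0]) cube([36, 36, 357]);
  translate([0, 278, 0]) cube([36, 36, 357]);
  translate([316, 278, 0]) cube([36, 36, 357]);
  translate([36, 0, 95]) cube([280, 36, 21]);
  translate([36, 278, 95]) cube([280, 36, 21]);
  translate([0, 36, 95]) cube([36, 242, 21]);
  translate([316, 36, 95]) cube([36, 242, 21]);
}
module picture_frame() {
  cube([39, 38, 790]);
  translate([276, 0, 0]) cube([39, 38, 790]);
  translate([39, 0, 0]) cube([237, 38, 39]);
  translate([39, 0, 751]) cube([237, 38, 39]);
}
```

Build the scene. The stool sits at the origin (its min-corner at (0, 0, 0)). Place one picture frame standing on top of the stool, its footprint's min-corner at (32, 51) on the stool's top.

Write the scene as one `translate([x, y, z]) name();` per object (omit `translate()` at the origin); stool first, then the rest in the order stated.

stool();
translate([32, 51, 381]) picture_frame();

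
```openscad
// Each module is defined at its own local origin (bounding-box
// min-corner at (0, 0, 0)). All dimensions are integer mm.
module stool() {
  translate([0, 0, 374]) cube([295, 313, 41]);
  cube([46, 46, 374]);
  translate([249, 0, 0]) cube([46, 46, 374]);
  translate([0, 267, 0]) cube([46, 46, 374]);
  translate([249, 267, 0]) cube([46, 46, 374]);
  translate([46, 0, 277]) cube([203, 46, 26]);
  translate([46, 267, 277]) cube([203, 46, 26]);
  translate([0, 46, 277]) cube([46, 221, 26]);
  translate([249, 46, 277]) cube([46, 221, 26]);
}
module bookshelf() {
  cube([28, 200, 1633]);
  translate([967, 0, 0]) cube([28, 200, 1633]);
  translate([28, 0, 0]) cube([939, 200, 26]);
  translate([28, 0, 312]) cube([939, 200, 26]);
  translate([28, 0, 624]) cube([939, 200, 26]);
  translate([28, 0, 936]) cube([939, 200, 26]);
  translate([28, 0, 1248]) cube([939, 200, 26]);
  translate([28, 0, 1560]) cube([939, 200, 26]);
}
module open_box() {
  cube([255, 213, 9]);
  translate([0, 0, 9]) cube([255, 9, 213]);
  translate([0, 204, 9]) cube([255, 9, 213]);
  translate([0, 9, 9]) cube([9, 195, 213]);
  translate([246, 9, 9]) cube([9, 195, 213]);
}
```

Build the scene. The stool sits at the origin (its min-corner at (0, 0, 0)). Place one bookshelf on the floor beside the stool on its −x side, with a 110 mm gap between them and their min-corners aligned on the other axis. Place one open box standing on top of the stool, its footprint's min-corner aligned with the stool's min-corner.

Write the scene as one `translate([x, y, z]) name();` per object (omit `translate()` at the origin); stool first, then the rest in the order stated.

stool();
translate([-1105, 0, 0]) bookshelf();
translate([0, 0, 415]) open_box();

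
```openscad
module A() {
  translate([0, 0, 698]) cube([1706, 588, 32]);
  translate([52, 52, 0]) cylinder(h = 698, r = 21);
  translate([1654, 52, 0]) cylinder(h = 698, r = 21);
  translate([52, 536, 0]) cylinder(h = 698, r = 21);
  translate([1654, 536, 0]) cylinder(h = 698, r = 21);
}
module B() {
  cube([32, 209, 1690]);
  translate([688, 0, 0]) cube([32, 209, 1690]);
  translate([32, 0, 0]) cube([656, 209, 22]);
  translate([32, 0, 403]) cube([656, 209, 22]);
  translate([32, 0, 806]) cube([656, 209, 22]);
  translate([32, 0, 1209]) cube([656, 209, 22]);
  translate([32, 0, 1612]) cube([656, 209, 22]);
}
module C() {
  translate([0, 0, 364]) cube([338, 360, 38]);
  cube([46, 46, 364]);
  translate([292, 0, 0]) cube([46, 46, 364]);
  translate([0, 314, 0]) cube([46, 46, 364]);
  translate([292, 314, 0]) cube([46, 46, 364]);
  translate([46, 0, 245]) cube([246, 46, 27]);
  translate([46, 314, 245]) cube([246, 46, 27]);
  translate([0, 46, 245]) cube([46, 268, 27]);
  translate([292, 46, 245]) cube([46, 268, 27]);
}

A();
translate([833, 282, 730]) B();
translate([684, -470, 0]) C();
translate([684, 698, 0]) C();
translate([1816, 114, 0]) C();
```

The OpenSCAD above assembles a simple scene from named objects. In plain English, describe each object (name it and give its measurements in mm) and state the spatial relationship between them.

A is a table with a 1706×588 mm rectangular top, 32 mm thick, top surface at z = 730 mm, supported by four round legs of 42 mm diameter, each leg's bounding box inset 31 mm from the nearest pair of top edges, running from the floor.

B is a bookshelf 720 mm wide overall, 209 mm deep and 1690 mm tall. The two sides are 32 mm thick vertical panels. 5 horizontal shelves of 22 mm thickness span between the inner faces of the sides; the lowest shelf sits on the floor and shelves are stacked with a clear vertical gap of 381 mm between each pair.

C is a simple wooden stool: a rectangular seat 338 mm (x) by 360 mm (y), 38 mm thick, top face at z = 402 mm, on four square legs, each 46×46 mm in cross-section. The legs rest on z = 0, each flush with a corner of the seat. Four stretchers, 46 mm wide and 27 mm tall, connect adjacent legs with their undersides at z = 245 mm, each running between the inner faces of the legs it joins and aligned with the legs' outer faces on the other axis.

The bookshelf is on top of the table. Three stools sit around the table at the −y, +y, +x sides.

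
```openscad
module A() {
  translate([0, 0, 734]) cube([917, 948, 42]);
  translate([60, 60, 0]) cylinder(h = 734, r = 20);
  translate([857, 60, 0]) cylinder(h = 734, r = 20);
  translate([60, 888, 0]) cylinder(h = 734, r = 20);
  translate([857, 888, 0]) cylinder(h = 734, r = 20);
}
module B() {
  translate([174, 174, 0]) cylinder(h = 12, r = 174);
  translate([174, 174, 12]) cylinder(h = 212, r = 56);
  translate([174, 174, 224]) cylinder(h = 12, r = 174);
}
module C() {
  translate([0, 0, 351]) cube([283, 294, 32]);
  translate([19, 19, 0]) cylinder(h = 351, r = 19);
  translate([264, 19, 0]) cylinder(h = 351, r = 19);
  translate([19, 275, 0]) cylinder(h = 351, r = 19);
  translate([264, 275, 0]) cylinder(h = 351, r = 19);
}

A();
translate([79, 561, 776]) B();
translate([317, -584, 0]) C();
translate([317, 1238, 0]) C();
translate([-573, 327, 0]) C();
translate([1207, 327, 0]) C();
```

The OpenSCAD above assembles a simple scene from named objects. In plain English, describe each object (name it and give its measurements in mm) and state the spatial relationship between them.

A is a table with a 917×948 mm rectangular top, 42 mm thick, top surface at z = 776 mm, supported by four round legs of 40 mm diameter, each leg's bounding box inset 40 mm from the nearest pair of top edges, running from the floor.

B is a spool: two coaxial disc flanges of radius 174 mm and thickness 12 mm, joined by a core cylinder of radius 56 mm and height 212 mm. The lower flange rests on z = 0 and the three cylinders share a vertical axis.

C is a four-legged stool. The seat is 283×294 mm, 32 mm thick, top at z = 383 mm. It stands on four round legs, each 38 mm in diameter, from z = 0 to the seat underside, each leg's axis is inset half a diameter from the nearest pair of seat edges (so the leg's bounding box is flush with the corner).

The spool is on top of the table. Four stools sit around the table at the −y, +y, −x, +x sides.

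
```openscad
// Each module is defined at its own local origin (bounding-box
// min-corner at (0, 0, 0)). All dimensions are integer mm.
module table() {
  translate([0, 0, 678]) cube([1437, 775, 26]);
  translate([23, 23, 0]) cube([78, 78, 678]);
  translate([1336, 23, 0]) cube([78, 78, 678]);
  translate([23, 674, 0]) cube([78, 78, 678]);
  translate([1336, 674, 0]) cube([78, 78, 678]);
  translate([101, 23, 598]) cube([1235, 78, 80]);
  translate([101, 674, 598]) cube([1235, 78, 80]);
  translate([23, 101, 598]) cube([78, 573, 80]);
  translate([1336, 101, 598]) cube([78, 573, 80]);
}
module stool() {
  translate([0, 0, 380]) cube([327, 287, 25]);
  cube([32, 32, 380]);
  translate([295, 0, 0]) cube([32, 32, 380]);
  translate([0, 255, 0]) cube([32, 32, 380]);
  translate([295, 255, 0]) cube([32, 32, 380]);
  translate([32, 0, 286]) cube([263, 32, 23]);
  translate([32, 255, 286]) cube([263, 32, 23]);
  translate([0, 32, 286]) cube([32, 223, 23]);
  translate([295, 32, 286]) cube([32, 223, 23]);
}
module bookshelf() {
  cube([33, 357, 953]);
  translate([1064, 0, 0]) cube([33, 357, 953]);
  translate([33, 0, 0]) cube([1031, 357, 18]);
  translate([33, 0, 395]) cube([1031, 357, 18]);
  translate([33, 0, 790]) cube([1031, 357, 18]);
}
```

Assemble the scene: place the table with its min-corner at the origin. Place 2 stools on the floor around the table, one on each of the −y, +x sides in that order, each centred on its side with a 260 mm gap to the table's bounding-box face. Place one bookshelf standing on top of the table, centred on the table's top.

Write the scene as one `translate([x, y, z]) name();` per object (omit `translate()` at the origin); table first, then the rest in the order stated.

table();
translate([555, -547, 0]) stool();
translate([1697, 244, 0]) stool();
translate([170, 209, 704]) bookshelf();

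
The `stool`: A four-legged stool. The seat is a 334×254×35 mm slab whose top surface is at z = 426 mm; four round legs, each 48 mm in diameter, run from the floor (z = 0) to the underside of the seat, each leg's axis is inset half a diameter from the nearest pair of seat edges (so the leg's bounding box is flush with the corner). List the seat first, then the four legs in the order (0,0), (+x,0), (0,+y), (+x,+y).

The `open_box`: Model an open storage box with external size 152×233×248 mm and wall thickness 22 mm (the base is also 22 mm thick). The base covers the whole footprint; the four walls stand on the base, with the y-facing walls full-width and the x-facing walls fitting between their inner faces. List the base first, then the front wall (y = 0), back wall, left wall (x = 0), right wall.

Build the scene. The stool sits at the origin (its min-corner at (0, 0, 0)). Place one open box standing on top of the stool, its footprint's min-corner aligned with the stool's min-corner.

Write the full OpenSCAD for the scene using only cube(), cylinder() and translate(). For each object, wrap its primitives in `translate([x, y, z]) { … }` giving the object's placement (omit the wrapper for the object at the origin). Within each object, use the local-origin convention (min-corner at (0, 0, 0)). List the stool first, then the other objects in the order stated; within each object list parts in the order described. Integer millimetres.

translate([0, 0, 391]) cube([334, 254, 35]);
translate([24, 24, 0]) cylinder(h = 391, r = 24);
translate([310, 24, 0]) cylinder(h = 391, r = 24);
translate([24, 230, 0]) cylinder(h = 391, r = 24);
translate([310, 230, 0]) cylinder(h = 391, r = 24);
translate([0, 0, 426]) {
  cube([152, 233, 22]);
  translate([0, 0, 22]) cube([152, 22, 226]);
  translate([0, 211, 22]) cube([152, 22, 226]);
  translate([0, 22, 22]) cube([22, 189, 226]);
  translate([130, 22, 22]) cube([22, 189, 226]);
}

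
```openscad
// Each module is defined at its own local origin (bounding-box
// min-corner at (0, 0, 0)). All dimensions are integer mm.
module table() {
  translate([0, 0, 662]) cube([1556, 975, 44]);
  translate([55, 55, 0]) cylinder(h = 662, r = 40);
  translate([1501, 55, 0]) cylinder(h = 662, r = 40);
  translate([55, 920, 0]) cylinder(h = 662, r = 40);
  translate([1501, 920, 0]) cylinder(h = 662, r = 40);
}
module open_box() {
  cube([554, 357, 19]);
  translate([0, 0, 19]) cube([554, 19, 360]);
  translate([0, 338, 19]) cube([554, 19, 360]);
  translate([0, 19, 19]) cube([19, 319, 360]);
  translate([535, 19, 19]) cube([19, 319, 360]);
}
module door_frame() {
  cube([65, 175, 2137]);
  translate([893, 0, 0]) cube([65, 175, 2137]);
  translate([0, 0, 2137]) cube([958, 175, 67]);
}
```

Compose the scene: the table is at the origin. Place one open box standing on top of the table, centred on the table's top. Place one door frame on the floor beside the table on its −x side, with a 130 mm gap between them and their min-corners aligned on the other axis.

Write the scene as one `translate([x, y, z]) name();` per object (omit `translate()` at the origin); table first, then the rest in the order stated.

table();
translate([501, 309, 706]) open_box();
translate([-1088, 0, 0]) door_frame();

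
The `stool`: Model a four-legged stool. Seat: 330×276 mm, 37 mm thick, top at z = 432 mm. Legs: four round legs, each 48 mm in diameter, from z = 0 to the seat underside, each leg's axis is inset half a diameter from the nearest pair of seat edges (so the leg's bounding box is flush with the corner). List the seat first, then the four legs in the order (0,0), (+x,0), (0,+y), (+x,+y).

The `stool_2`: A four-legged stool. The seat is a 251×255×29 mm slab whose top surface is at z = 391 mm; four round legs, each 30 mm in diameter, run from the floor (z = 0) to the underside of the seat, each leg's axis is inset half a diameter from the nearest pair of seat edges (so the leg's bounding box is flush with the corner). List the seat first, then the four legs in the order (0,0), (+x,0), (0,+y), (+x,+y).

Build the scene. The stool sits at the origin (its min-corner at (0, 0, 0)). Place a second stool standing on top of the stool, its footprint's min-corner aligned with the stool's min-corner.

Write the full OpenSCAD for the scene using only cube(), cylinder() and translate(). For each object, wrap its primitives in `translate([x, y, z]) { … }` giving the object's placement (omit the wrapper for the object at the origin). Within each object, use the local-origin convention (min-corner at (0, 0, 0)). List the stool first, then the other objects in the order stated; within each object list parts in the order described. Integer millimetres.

translate([0, 0, 395]) cube([330, 276, 37]);
translate([24, 24, 0]) cylinder(h = 395, r = 24);
translate([306, 24, 0]) cylinder(h = 395, r = 24);
translate([24, 252, 0]) cylinder(h = 395, r = 24);
translate([306, 252, 0]) cylinder(h = 395, r = 24);
translate([0, 0, 432]) {
  translate([0, 0, 362]) cube([251, 255, 29]);
  translate([15, 15, 0]) cylinder(h = 362, r = 15);
  translate([236, 15, 0]) cylinder(h = 362, r = 15);
  translate([15, 240, 0]) cylinder(h = 362, r = 15);
  translate([236, 240, 0]) cylinder(h = 362, r = 15);
}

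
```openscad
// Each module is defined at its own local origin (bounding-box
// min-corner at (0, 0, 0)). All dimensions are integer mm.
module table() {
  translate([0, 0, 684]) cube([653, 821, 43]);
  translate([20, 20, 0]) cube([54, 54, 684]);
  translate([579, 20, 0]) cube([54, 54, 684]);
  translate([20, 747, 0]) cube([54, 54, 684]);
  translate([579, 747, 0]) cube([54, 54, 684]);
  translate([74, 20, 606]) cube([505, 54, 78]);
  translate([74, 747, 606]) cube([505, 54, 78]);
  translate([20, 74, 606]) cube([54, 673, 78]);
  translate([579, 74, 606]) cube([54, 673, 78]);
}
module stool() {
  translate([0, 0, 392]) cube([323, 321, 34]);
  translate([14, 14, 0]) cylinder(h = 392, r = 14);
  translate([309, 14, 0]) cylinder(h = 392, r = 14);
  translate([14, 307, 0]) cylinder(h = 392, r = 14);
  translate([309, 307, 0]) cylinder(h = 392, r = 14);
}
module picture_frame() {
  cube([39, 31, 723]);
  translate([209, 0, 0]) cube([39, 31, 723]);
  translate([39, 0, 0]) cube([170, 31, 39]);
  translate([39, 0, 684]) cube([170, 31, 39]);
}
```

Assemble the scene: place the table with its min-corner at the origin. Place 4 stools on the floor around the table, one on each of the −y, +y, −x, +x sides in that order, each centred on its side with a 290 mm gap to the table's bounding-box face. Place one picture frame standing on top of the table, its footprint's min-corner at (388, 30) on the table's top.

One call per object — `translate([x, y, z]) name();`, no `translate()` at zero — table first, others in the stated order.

table();
translate([165, -611, 0]) stool();
translate([165, 1111, 0]) stool();
translate([-613, 250, 0]) stool();
translate([943, 250, 0]) stool();
translate([388, 30, 727]) picture_frame();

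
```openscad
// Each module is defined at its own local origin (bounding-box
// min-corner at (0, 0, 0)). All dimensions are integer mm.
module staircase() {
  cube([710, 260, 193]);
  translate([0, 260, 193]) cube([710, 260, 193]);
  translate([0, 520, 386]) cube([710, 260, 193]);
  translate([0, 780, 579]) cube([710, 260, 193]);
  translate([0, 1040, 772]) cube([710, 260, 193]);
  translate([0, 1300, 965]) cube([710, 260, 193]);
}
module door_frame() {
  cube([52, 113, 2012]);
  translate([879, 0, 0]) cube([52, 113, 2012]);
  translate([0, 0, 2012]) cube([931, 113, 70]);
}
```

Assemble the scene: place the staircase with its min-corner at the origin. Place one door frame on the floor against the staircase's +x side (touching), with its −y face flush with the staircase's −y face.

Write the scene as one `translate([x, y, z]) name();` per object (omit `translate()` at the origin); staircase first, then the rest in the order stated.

staircase();
translate([710, 0, 0]) door_frame();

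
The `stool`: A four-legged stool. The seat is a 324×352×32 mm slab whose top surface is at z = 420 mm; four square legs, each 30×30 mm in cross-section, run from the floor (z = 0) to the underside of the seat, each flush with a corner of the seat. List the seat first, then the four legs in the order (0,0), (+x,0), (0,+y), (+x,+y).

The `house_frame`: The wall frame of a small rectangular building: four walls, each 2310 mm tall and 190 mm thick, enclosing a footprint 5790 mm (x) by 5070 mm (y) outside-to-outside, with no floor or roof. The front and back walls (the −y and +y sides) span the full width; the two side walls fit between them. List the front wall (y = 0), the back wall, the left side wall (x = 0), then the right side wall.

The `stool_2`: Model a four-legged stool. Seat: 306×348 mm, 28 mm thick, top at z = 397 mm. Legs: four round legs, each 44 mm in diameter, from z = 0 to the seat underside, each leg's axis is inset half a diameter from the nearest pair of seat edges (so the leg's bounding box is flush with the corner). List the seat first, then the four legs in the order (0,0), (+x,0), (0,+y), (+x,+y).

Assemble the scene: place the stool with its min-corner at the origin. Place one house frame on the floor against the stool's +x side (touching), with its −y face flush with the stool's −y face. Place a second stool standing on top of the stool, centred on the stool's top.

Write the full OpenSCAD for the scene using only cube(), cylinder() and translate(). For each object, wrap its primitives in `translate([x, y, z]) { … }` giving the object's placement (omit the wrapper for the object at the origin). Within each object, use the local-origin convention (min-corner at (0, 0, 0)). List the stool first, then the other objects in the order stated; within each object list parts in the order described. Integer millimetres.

translate([0, 0, 388]) cube([324, 352, 32]);
cube([30, 30, 388]);
translate([294, 0, 0]) cube([30, 30, 388]);
translate([0, 322, 0]) cube([30, 30, 388]);
translate([294, 322, 0]) cube([30, 30, 388]);
translate([324, 0, 0]) {
  cube([5790, 190, 2310]);
  translate([0, 4880, 0]) cube([5790, 190, 2310]);
  translate([0, 190, 0]) cube([190, 4690, 2310]);
  translate([5600, 190, 0]) cube([190, 4690, 2310]);
}
translate([9, 2, 420]) {
  translate([0, 0, 369]) cube([306, 348, 28]);
  translate([22, 22, 0]) cylinder(h = 369, r = 22);
  translate([284, 22, 0]) cylinder(h = 369, r = 22);
  translate([22, 326, 0]) cylinder(h = 369, r = 22);
  translate([284, 326, 0]) cylinder(h = 369, r = 22);
}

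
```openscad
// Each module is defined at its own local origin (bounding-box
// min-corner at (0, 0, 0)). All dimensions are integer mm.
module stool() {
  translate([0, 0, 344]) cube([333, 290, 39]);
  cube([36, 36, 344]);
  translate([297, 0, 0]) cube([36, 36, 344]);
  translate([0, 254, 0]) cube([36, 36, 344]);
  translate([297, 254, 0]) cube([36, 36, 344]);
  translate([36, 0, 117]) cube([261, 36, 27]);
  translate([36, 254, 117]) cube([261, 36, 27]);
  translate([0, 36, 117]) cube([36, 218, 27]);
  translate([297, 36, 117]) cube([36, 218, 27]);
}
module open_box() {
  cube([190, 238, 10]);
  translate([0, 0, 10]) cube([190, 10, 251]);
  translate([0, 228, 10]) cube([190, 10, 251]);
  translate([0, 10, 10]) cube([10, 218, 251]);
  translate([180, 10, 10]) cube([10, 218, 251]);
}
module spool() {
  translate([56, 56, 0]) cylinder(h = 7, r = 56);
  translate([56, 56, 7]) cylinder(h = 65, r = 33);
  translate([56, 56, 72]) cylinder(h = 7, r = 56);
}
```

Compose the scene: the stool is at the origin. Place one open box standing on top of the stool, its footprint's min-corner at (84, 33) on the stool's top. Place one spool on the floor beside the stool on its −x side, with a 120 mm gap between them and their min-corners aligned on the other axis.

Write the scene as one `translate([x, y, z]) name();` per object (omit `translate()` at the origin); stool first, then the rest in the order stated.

stool();
translate([84, 33, 383]) open_box();
translate([-232, 0, 0]) spool();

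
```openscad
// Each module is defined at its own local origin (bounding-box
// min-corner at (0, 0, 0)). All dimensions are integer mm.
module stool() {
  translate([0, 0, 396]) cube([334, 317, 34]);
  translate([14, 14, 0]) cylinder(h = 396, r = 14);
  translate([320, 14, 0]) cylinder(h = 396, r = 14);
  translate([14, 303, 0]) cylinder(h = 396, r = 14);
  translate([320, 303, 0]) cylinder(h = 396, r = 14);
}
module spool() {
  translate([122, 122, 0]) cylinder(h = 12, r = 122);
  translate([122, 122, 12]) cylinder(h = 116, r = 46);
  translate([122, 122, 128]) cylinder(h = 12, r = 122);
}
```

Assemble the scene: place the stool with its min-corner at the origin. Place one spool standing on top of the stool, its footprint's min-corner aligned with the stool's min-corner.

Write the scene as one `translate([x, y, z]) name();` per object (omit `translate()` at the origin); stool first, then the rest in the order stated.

stool();
translate([0, 0, 430]) spool();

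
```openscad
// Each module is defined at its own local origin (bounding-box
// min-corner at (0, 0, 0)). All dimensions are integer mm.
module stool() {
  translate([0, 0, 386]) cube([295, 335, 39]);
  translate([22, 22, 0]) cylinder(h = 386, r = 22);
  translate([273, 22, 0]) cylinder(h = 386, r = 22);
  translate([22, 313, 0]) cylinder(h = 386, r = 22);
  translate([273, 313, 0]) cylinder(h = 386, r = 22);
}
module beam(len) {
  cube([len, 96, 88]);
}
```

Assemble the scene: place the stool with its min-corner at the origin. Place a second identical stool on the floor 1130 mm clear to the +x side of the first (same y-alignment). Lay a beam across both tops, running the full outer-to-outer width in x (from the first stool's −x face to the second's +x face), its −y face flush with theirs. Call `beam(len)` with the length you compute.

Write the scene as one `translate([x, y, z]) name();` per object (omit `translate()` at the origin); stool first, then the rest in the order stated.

stool();
translate([1425, 0, 0]) stool();
translate([0, 0, 425]) beam(1720);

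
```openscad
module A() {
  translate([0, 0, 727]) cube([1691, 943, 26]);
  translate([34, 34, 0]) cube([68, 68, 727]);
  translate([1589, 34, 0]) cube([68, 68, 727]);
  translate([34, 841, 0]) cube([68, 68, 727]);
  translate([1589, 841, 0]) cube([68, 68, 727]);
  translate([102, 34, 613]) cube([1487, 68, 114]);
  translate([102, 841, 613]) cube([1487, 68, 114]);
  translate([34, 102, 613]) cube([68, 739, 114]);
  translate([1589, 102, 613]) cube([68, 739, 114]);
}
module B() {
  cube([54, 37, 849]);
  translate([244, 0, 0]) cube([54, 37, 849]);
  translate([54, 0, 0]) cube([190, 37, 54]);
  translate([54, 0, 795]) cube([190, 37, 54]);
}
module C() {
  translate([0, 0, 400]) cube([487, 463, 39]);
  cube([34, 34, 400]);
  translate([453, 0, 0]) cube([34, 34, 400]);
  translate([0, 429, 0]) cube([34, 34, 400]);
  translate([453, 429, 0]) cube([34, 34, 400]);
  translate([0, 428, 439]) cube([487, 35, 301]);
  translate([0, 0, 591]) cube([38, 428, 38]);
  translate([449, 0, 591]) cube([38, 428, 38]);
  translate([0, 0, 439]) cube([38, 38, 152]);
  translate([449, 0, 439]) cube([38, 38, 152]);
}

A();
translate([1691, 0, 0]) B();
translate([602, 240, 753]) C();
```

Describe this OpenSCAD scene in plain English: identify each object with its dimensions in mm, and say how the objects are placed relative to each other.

A is a rectangular dining table. The top is 1691×943×26 mm with its upper surface at z = 753 mm. It stands on four 68×68 mm square legs, each inset 34 mm from the nearest pair of top edges, running from the floor to the underside of the top. Four apron rails, 68 mm thick and 114 mm tall, run between adjacent legs with their top edges flush with the underside of the top and their outer faces flush with the legs' outer faces.

B is a picture frame with a 190×741 mm rectangular opening (x by z) and a uniform 54 mm border on every side. Frame depth is 37 mm along y. It is built from two vertical stiles running the full outside height and two horizontal rails spanning the gap between the stiles.

C is a chair. The seat is a 487×463×39 mm slab with its top at z = 439 mm, on four 34×34 mm corner legs (flush with the seat edges, standing on z = 0). A flat backrest 35 mm thick, 301 mm tall, spans the full seat width and rises from the seat top along its +y edge, rear face flush with the rear of the seat. Two armrests of 38×38 mm section run along each side from the seat's front edge to the front of the backrest, top faces 190 mm above the seat top and outer faces flush with the seat's x-edges; a 38×38 mm post under the front of each armrest stands on the seat at the front corner.

The picture frame is against the table's +x side, with their −y faces flush. The chair is on top of the table, centred.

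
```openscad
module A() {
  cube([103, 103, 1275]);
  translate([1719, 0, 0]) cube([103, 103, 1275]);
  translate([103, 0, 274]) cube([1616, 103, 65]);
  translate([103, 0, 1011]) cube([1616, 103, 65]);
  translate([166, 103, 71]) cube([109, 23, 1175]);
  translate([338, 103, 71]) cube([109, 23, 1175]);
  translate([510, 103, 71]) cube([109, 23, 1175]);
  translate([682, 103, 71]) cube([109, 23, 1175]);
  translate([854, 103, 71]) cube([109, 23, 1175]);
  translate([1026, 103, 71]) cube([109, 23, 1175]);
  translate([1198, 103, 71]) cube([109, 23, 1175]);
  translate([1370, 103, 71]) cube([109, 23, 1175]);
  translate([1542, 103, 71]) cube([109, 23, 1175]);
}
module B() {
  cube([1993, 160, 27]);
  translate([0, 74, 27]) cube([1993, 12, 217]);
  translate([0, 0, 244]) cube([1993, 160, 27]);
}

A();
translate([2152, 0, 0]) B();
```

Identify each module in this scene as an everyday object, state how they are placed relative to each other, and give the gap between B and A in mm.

A is a fence section. B is an I-beam. The I-beam is on the floor beside the fence section on its +x side. The gap between the I-beam and the fence section is 330 mm.

The I-beam's nearest face is 330 mm from the fence section's +x face.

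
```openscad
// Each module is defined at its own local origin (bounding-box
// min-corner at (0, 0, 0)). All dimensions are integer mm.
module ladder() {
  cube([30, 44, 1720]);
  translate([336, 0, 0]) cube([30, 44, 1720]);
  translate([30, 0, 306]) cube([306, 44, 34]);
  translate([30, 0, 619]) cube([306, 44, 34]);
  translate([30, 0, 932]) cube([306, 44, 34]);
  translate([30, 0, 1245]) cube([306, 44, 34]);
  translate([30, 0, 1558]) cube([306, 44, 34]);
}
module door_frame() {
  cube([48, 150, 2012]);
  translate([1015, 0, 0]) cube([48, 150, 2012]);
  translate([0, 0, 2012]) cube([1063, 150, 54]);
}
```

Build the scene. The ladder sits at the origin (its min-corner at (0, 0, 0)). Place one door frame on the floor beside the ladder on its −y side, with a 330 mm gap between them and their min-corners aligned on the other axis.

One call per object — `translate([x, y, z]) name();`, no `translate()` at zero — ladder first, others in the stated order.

ladder();
translate([0, -480, 0]) door_frame();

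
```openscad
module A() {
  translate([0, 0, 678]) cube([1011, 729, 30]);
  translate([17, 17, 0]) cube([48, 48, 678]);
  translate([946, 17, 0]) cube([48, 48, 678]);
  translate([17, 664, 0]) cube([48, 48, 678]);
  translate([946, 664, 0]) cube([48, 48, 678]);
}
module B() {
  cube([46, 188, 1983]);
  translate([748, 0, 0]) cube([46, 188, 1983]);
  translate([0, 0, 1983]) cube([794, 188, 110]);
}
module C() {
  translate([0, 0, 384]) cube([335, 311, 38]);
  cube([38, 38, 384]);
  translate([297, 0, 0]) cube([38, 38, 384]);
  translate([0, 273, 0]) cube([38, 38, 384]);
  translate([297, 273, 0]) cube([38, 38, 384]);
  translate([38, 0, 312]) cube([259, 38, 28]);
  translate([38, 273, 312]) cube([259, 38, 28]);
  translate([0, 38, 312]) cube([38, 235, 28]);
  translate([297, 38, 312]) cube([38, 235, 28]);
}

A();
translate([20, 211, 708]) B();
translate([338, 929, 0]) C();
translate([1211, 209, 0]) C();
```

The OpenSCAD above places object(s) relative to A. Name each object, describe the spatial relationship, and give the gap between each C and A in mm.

Each stool's nearest face is 200 mm from the table's bounding box.

A is a table. B is a door frame. C is a stool. The door frame is on top of the table. Two stools sit around the table at the +y, +x sides. The gap between each stool and the table is 200 mm.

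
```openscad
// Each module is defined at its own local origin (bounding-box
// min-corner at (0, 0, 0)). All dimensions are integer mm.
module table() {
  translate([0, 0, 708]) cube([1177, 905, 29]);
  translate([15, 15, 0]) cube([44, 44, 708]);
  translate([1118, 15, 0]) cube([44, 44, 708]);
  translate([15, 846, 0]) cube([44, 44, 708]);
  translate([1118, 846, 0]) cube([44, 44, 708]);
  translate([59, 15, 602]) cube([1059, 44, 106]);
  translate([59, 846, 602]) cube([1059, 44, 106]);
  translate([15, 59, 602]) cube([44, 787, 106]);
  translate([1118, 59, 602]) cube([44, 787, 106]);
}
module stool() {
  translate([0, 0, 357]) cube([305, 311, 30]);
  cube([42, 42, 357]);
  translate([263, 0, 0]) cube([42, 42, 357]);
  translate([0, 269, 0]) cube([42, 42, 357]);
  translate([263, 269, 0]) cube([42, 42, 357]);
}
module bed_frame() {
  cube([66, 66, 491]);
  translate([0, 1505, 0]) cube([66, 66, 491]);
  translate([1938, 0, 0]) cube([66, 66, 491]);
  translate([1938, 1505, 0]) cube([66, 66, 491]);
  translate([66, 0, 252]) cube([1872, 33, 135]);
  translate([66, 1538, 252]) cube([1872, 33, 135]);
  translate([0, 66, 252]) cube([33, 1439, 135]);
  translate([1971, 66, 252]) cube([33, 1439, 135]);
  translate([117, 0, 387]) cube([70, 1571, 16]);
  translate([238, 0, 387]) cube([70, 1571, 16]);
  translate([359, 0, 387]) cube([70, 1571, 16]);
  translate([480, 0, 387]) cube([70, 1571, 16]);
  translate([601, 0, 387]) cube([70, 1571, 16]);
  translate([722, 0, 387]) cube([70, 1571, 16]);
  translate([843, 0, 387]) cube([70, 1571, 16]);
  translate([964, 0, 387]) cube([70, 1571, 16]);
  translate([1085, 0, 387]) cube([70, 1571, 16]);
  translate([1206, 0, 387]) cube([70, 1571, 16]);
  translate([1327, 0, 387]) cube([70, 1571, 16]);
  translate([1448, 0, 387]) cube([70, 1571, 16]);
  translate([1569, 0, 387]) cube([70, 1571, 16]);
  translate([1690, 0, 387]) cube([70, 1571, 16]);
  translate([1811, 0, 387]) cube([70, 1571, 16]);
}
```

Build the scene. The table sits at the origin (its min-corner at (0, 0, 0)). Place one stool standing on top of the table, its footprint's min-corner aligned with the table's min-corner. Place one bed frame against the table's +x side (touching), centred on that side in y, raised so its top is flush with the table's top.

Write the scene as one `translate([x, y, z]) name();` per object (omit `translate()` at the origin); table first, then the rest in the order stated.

table();
translate([0, 0, 737]) stool();
translate([1177, -333, 246]) bed_frame();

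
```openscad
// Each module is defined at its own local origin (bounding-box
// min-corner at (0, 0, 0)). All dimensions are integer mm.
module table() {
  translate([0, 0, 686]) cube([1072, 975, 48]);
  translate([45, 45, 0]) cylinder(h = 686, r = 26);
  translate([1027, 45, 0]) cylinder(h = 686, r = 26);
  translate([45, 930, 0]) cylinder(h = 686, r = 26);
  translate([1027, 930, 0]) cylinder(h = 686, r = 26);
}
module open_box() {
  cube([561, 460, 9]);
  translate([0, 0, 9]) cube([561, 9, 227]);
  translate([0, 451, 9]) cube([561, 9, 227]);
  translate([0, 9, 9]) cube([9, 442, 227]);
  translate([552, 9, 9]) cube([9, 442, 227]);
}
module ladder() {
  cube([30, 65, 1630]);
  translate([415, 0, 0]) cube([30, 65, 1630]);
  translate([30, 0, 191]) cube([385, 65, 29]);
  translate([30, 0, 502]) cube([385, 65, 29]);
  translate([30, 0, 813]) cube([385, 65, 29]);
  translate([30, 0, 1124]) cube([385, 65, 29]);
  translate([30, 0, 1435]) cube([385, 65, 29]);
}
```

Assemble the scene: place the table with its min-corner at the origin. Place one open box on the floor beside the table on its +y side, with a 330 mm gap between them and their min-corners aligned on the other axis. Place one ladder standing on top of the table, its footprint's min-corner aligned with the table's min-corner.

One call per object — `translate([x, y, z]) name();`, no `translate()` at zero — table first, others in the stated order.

table();
translate([0, 1305, 0]) open_box();
translate([0, 0, 734]) ladder();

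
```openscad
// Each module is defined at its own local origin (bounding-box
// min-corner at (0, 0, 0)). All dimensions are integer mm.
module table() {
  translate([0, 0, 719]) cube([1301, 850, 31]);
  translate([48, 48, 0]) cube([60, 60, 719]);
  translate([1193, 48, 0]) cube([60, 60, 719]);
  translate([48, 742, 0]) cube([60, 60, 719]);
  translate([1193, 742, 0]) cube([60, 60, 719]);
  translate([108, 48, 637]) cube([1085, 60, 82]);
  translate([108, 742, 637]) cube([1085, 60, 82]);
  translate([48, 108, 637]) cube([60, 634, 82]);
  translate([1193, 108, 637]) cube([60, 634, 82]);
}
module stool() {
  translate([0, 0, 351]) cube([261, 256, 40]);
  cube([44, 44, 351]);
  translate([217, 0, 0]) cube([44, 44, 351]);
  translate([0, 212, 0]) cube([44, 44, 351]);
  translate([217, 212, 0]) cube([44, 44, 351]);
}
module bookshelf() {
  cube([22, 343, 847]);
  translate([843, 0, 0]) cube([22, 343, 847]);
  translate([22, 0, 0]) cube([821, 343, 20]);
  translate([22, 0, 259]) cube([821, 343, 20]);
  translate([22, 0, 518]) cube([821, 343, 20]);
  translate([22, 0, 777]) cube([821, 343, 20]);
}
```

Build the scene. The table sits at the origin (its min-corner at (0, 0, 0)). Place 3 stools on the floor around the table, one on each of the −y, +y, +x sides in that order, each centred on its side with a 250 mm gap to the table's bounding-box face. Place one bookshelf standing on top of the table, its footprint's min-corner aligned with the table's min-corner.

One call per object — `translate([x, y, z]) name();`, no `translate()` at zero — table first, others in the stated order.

table();
translate([520, -506, 0]) stool();
translate([520, 1100, 0]) stool();
translate([1551, 297, 0]) stool();
translate([0, 0, 750]) bookshelf();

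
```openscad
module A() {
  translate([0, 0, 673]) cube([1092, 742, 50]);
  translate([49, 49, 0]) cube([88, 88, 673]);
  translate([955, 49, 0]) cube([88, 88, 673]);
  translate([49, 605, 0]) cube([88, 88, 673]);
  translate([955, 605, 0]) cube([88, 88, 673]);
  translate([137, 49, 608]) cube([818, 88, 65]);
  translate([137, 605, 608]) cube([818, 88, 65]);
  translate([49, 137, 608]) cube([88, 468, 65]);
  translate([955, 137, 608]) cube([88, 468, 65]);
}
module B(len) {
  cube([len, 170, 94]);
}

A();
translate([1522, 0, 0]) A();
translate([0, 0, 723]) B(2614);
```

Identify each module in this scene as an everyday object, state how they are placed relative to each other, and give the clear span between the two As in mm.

A is a table. B is a beam. A beam spans the tops of two tables. The clear span between the two tables is 430 mm.

Second table starts at x = 1522; first ends at x = 1092; clear span = 1522 − 1092 = 430 mm.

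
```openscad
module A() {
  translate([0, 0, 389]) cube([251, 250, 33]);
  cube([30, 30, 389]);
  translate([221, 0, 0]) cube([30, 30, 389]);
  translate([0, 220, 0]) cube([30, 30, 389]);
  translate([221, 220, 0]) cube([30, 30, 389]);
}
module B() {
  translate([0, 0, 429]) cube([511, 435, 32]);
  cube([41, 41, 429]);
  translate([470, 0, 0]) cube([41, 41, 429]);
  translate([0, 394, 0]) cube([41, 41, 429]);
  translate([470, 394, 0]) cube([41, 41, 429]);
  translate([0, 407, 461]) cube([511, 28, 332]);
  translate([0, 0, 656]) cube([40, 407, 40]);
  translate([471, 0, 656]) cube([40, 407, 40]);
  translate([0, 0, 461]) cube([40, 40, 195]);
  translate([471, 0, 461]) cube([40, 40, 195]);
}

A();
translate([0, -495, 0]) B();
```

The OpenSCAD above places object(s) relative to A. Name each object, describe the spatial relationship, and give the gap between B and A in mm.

The chair's nearest face is 60 mm from the stool's −y face.

A is a stool. B is a chair. The chair is on the floor beside the stool on its −y side. The gap between the chair and the stool is 60 mm.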